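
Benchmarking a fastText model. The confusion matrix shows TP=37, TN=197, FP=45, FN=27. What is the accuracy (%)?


Accuracy = (TP+TN)/(TP+TN+FP+FN)
= (37+197)/(306)
= 234/306 = 76.47%

76.47%


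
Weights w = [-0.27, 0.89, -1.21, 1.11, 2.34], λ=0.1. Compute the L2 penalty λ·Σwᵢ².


‖w‖₂² = (-0.27)² + (0.89)² + (-1.21)² + (1.11)² + (2.34)²
     = 0.0729 + 0.7921 + 1.4641 + 1.2321 + 5.4756
     = 9.0368
λ·‖w‖₂² = 0.1·9.0368 = 0.90368

0.90368


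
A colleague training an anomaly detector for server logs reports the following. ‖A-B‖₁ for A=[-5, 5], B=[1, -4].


d = |-5-1| + |5+ 4|
  = 6 + 9
  = 15

15


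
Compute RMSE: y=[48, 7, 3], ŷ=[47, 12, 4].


MSE = 27/3 = 9
RMSE = √(27/3) = 3.0

3.0


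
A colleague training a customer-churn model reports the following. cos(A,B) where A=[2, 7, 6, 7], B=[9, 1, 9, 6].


A·B = 2·9 + 7·1 + 6·9 + 7·6 = 121
‖A‖ = √138 = 11.7473, ‖B‖ = √199 = 14.1067
cos = 121/(√138·√199) = 121/√27462 = 0.7302

0.7302


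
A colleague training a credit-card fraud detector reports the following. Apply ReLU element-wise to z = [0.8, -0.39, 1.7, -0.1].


ReLU(0.8) = max(0, 0.8) = 0.8
ReLU(-0.39) = max(0, -0.39) = 0.0
ReLU(1.7) = max(0, 1.7) = 1.7
ReLU(-0.1) = max(0, -0.1) = 0.0
result = [0.8, 0.0, 1.7, 0.0]

[0.8, 0.0, 1.7, 0.0]


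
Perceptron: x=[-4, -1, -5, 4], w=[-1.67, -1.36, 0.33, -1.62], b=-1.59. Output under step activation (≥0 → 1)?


z = (-4)·(-1.67) + (-1)·(-1.36) + (-5)·(0.33) + (4)·(-1.62) - 1.59
  = -1.68
step(z) = 0 (z<0)

0


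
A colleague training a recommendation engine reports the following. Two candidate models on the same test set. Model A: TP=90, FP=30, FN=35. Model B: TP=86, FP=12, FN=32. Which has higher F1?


Model A: P=90/120=0.75, R=90/125=0.72, F1=2PR/(P+R)=2TP/(2TP+FP+FN)=180/245=0.7347
Model B: P=86/98=0.8776, R=86/118=0.7288, F1=2PR/(P+R)=2TP/(2TP+FP+FN)=172/216=0.7963
0.7347 < 0.7963 → Model B

Model B


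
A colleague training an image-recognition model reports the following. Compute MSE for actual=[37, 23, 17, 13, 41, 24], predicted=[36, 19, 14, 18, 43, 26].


Squared errors: (37-36)²=1, (23-19)²=16, (17-14)²=9, (13-18)²=25, (41-43)²=4, (24-26)²=4
Sum = 59
MSE = 59/6 = 59/6

59/6


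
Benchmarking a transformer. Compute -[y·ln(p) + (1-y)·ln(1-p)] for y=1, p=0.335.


BCE = -[y·ln(p) + (1-y)·ln(1-p)]
= -1·ln(0.335) - 0
= -ln(0.335) = 1.0936

1.0936


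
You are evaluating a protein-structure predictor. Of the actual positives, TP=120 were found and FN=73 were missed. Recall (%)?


Recall = TP/(TP+FN)
= 120/(120+73)
= 120/193 = 62.18%

62.18%


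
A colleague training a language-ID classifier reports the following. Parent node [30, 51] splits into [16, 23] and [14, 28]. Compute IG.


Parent = [30, 51], H_parent = 0.951
H_left = 0.9766 (n=39), H_right = 0.9183 (n=42)
H_children = (39/81)·0.9766 + (42/81)·0.9183 = 0.9464
IG = 0.951 - 0.9464 = 0.0046

0.0046


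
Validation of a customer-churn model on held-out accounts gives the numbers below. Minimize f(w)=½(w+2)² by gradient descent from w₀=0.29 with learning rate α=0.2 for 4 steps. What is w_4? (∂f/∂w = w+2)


step 1: grad = 0.29+2 = 2.29; w = 0.29 - 0.2·(2.29) = -0.168
step 2: grad = -0.168+2 = 1.832; w = -0.168 - 0.2·(1.832) = -0.5344
step 3: grad = -0.5344+2 = 1.4656; w = -0.5344 - 0.2·(1.4656) = -0.82752
step 4: grad = -0.82752+2 = 1.17248; w = -0.82752 - 0.2·(1.17248) = -1.062016

-1.062016


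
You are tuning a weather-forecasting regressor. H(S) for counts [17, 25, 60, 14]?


Probabilities: [17/116, 25/116, 60/116, 14/116] ≈ [0.1466, 0.2155, 0.5172, 0.1207]
H = -((17/116)·log₂(17/116) + (25/116)·log₂(25/116) + (60/116)·log₂(60/116) + (14/116)·log₂(14/116))
  = 1.7433 bits

1.7433 bits


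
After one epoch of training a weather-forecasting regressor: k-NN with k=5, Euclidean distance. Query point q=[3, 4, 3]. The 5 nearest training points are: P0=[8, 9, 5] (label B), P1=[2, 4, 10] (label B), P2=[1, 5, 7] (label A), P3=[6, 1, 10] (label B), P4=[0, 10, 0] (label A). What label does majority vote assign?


d(q,P0) = 7.3485  (label B)
d(q,P1) = 7.0711  (label B)
d(q,P2) = 4.5826  (label A)
d(q,P3) = 8.1854  (label B)
d(q,P4) = 7.3485  (label A)
Votes: A=2, B=3
Majority → B

B


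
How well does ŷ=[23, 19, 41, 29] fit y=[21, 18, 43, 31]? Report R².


ȳ = 28.25
SS_res = Σ(y-ŷ)² = 13
SS_tot = Σ(y-ȳ)² = 382.75
R² = 1 - SS_res/SS_tot = 1 - 0.034 = 0.966

0.966


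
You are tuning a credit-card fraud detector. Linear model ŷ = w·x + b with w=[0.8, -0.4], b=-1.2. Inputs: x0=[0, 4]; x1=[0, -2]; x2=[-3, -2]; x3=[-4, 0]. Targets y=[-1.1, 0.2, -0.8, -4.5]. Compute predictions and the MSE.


ŷ0 = (0.8)·(0) + (-0.4)·(4) - 1.2 = -2.8
ŷ1 = (0.8)·(0) + (-0.4)·(-2) - 1.2 = -0.4
ŷ2 = (0.8)·(-3) + (-0.4)·(-2) - 1.2 = -2.8
ŷ3 = (0.8)·(-4) + (-0.4)·(0) - 1.2 = -4.4
errors² = [2.89, 0.36, 4.0, 0.01]
MSE = 7.2600/4 = 1.815

1.815


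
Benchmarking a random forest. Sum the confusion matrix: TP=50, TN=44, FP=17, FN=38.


Total = TP + TN + FP + FN
= 50 + 44 + 17 + 38
= 149
(Predicted positive: 67, predicted negative: 82)

149


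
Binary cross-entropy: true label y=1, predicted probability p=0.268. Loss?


BCE = -[y·ln(p) + (1-y)·ln(1-p)]
= -1·ln(0.268) - 0
= -ln(0.268) = 1.3168

1.3168


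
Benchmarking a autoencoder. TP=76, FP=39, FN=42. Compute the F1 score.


Precision = 76/115 = 0.6609
Recall = 76/118 = 0.6441
F1 = 2·P·R/(P+R) = 2·TP/(2·TP+FP+FN) = 152/(152+39+42) = 152/233 = 0.6524

0.6524


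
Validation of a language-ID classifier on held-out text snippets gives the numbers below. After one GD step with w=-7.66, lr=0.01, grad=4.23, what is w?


w_new = w - α·∇
= -7.66 - 0.01·4.23
= -7.66 - 0.0423
= -7.7023

-7.7023


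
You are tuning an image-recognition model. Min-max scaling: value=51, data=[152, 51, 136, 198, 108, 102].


min=51, max=198
(51-51)/(198-51) = 0/147 = 0.0

0.0


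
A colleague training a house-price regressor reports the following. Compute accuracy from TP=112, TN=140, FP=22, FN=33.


Accuracy = (TP+TN)/(TP+TN+FP+FN)
= (112+140)/(307)
= 252/307 = 82.08%

82.08%


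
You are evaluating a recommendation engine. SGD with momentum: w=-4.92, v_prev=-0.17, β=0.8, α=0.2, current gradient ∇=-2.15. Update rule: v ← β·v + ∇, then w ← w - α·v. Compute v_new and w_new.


v_new = 0.8·-0.17 - 2.15 = -0.136 - 2.15 = -2.286
w_new = -4.92 - 0.2·-2.286 = -4.92 + 0.4572 = -4.4628

v_new=-2.286, w_new=-4.4628


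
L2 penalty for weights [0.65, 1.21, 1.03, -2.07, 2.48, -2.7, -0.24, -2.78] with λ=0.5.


‖w‖₂² = (0.65)² + (1.21)² + (1.03)² + (-2.07)² + (2.48)² + (-2.7)² + (-0.24)² + (-2.78)²
     = 0.4225 + 1.4641 + 1.0609 + 4.2849 + 6.1504 + 7.29 + 0.0576 + 7.7284
     = 28.4588
λ·‖w‖₂² = 0.5·28.4588 = 14.2294

14.2294


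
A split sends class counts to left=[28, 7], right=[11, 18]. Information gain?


Parent = [39, 25], H_parent = 0.9652
H_left = 0.7219 (n=35), H_right = 0.9576 (n=29)
H_children = (35/64)·0.7219 + (29/64)·0.9576 = 0.8287
IG = 0.9652 - 0.8287 = 0.1365

0.1365


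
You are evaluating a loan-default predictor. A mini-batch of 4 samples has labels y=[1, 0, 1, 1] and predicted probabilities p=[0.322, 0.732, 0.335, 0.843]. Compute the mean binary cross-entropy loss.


L[0] = -ln(0.322) = 1.1332
L[1] = -ln(1-0.732) = -ln(0.268) = 1.3168
L[2] = -ln(0.335) = 1.0936
L[3] = -ln(0.843) = 0.1708
mean = (1.1332 + 1.3168 + 1.0936 + 0.1708)/4 = 0.9286

0.9286


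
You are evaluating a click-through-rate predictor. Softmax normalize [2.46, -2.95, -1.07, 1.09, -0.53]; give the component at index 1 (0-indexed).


Exponentials: e^2.46=11.7048, e^-2.95=0.0523, e^-1.07=0.343, e^1.09=2.9743, e^-0.53=0.5886
Sum = 15.663
Softmax = [0.7473, 0.0033, 0.0219, 0.1899, 0.0376]
p[1] = 0.0523/15.663 = 0.0033

0.0033


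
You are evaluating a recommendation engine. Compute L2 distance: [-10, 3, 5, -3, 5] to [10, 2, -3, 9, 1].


d = √((-10-10)² + (3-2)² + (5+ 3)² + (-3-9)² + (5-1)²)
  = √(400 + 1 + 64 + 144 + 16)
  = √625 = 25.0

25.0


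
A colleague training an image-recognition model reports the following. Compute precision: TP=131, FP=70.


Precision = TP/(TP+FP)
= 131/(131+70)
= 131/201 = 65.17%

65.17%


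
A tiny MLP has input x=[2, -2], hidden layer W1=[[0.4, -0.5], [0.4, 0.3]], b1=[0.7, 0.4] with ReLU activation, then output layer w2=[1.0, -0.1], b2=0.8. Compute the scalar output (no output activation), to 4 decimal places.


z1[0] = (0.4)·(2) + (-0.5)·(-2) + 0.7 = 2.5
z1[1] = (0.4)·(2) + (0.3)·(-2) + 0.4 = 0.6
h = ReLU(z1) = [2.5, 0.6]
output = (1.0)·(2.5) + (-0.1)·(0.6) + 0.8 = 3.24

3.24


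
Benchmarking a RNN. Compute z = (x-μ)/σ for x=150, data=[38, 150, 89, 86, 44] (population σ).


μ = 81.4, σ = 40.1676
z = (150 - 81.4)/40.1676 = 1.7078

1.7078


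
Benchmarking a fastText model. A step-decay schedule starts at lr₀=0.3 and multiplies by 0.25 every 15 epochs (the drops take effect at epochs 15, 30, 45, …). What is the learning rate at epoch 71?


n_drops = ⌊71/15⌋ = 4
lr = 0.3·0.25^4 = 0.3·0.00390625 = 0.001171875

0.001171875


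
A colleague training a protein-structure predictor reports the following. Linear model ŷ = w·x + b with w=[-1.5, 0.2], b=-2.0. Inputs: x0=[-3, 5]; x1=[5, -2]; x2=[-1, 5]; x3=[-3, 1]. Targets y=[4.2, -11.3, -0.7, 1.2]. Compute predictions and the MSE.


ŷ0 = (-1.5)·(-3) + (0.2)·(5) - 2.0 = 3.5
ŷ1 = (-1.5)·(5) + (0.2)·(-2) - 2.0 = -9.9
ŷ2 = (-1.5)·(-1) + (0.2)·(5) - 2.0 = 0.5
ŷ3 = (-1.5)·(-3) + (0.2)·(1) - 2.0 = 2.7
errors² = [0.49, 1.96, 1.44, 2.25]
MSE = 6.1400/4 = 1.535

1.535


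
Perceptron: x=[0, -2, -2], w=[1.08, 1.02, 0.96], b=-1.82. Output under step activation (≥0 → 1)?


z = (0)·(1.08) + (-2)·(1.02) + (-2)·(0.96) - 1.82
  = -5.78
step(z) = 0 (z<0)

0


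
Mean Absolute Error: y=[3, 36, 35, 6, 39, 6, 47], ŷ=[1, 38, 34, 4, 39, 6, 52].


Absolute errors: |3-1|=2, |36-38|=2, |35-34|=1, |6-4|=2, |39-39|=0, |6-6|=0, |47-52|=5
Sum = 12
MAE = 12/7 = 12/7

12/7


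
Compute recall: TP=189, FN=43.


Recall = TP/(TP+FN)
= 189/(189+43)
= 189/232 = 81.47%

81.47%


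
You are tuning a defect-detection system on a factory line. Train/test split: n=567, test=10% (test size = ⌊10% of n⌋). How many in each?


Test = ⌊567·10/100⌋ = 56
Train = 567 - 56 = 511

Train: 511, Test: 56


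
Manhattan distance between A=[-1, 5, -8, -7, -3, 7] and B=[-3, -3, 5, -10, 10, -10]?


d = |-1+ 3| + |5+ 3| + |-8-5| + |-7+ 10| + |-3-10| + |7+ 10|
  = 2 + 8 + 13 + 3 + 13 + 17
  = 56

56


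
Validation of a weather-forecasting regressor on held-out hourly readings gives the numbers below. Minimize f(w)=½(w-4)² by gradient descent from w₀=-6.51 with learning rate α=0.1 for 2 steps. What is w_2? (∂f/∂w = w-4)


step 1: grad = -6.51-4 = -10.51; w = -6.51 - 0.1·(-10.51) = -5.459
step 2: grad = -5.459-4 = -9.459; w = -5.459 - 0.1·(-9.459) = -4.5131

-4.5131


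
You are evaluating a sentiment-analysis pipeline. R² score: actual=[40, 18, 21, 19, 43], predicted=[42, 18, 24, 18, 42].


ȳ = 28.2
SS_res = Σ(y-ŷ)² = 15
SS_tot = Σ(y-ȳ)² = 598.8
R² = 1 - SS_res/SS_tot = 1 - 0.0251 = 0.9749

0.9749


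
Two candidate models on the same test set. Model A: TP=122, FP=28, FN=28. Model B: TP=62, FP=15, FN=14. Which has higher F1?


Model A: P=122/150=0.8133, R=122/150=0.8133, F1=2PR/(P+R)=2TP/(2TP+FP+FN)=244/300=0.8133
Model B: P=62/77=0.8052, R=62/76=0.8158, F1=2PR/(P+R)=2TP/(2TP+FP+FN)=124/153=0.8105
0.8133 > 0.8105 → Model A

Model A


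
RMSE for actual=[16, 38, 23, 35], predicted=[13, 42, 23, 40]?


MSE = 50/4 = 12.5
RMSE = √(50/4) = 3.5355

3.5355


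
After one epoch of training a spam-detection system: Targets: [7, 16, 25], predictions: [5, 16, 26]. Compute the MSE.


Squared errors: (7-5)²=4, (16-16)²=0, (25-26)²=1
Sum = 5
MSE = 5/3 = 5/3

5/3


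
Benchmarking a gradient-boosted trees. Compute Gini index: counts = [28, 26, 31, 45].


Probabilities: [28/130, 26/130, 31/130, 45/130] ≈ [0.2154, 0.2, 0.2385, 0.3462]
Σpᵢ² = (784 + 676 + 961 + 2025)/130² = 4446/16900
Gini = 1 - Σpᵢ² = 1 - 4446/16900 = 0.7369

0.7369


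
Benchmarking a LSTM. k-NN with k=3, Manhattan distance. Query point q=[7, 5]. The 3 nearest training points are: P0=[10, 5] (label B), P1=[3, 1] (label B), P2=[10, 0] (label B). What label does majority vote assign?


d(q,P0) = 3  (label B)
d(q,P1) = 8  (label B)
d(q,P2) = 8  (label B)
Votes: A=0, B=3
Majority → B

B


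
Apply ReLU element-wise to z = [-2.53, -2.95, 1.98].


ReLU(-2.53) = max(0, -2.53) = 0.0
ReLU(-2.95) = max(0, -2.95) = 0.0
ReLU(1.98) = max(0, 1.98) = 1.98
result = [0.0, 0.0, 1.98]

[0.0, 0.0, 1.98]


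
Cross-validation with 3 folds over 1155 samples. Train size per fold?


Fold size = 1155/3 = 385
Training per fold = 1155 - 385 = 770

770


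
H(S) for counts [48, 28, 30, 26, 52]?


Probabilities: [48/184, 28/184, 30/184, 26/184, 52/184] ≈ [0.2609, 0.1522, 0.163, 0.1413, 0.2826]
H = -((48/184)·log₂(48/184) + (28/184)·log₂(28/184) + (30/184)·log₂(30/184) + (26/184)·log₂(26/184) + (52/184)·log₂(52/184))
  = 2.2598 bits

2.2598 bits


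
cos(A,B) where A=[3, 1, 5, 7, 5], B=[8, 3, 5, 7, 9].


A·B = 3·8 + 1·3 + 5·5 + 7·7 + 5·9 = 146
‖A‖ = √109 = 10.4403, ‖B‖ = √228 = 15.0997
cos = 146/(√109·√228) = 146/√24852 = 0.9261

0.9261


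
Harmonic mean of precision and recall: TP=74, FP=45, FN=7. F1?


Precision = 74/119 = 0.6218
Recall = 74/81 = 0.9136
F1 = 2·P·R/(P+R) = 2·TP/(2·TP+FP+FN) = 148/(148+45+7) = 148/200 = 0.74

0.74


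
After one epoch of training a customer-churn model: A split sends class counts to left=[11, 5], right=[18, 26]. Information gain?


Parent = [29, 31], H_parent = 0.9992
H_left = 0.896 (n=16), H_right = 0.976 (n=44)
H_children = (16/60)·0.896 + (44/60)·0.976 = 0.9547
IG = 0.9992 - 0.9547 = 0.0445

0.0445


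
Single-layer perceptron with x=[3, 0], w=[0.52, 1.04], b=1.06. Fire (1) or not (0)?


z = (3)·(0.52) + (0)·(1.04) + 1.06
  = 2.62
step(z) = 1 (z≥0)

1


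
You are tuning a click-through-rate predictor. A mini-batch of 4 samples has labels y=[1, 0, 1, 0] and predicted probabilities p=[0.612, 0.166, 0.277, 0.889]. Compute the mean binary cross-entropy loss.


L[0] = -ln(0.612) = 0.491
L[1] = -ln(1-0.166) = -ln(0.834) = 0.1815
L[2] = -ln(0.277) = 1.2837
L[3] = -ln(1-0.889) = -ln(0.111) = 2.1982
mean = (0.491 + 0.1815 + 1.2837 + 2.1982)/4 = 1.0386

1.0386


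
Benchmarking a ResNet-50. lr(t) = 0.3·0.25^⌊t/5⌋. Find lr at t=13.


n_drops = ⌊13/5⌋ = 2
lr = 0.3·0.25^2 = 0.3·0.0625 = 0.01875

0.01875


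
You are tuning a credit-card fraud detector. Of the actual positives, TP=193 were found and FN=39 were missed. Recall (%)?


Recall = TP/(TP+FN)
= 193/(193+39)
= 193/232 = 83.19%

83.19%


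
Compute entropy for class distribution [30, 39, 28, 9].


Probabilities: [30/106, 39/106, 28/106, 9/106] ≈ [0.283, 0.3679, 0.2642, 0.0849]
H = -((30/106)·log₂(30/106) + (39/106)·log₂(39/106) + (28/106)·log₂(28/106) + (9/106)·log₂(9/106))
  = 1.8555 bits

1.8555 bits


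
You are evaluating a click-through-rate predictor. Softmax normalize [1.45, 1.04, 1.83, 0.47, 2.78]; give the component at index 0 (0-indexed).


Exponentials: e^1.45=4.2631, e^1.04=2.8292, e^1.83=6.2339, e^0.47=1.6, e^2.78=16.119
Sum = 31.0452
Softmax = [0.1373, 0.0911, 0.2008, 0.0515, 0.5192]
p[0] = 4.2631/31.0452 = 0.1373

0.1373


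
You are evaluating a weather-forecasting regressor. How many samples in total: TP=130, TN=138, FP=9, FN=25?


Total = TP + TN + FP + FN
= 130 + 138 + 9 + 25
= 302
(Predicted positive: 139, predicted negative: 163)

302


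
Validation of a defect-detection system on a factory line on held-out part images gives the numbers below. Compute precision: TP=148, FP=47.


Precision = TP/(TP+FP)
= 148/(148+47)
= 148/195 = 75.9%

75.9%


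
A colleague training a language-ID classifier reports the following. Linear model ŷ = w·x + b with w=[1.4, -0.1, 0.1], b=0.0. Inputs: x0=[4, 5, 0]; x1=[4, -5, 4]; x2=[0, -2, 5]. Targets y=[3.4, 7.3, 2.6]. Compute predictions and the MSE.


ŷ0 = (1.4)·(4) + (-0.1)·(5) + (0.1)·(0) + 0.0 = 5.1
ŷ1 = (1.4)·(4) + (-0.1)·(-5) + (0.1)·(4) + 0.0 = 6.5
ŷ2 = (1.4)·(0) + (-0.1)·(-2) + (0.1)·(5) + 0.0 = 0.7
errors² = [2.89, 0.64, 3.61]
MSE = 7.1400/3 = 2.38

2.38


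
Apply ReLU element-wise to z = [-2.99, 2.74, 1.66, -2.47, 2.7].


ReLU(-2.99) = max(0, -2.99) = 0.0
ReLU(2.74) = max(0, 2.74) = 2.74
ReLU(1.66) = max(0, 1.66) = 1.66
ReLU(-2.47) = max(0, -2.47) = 0.0
ReLU(2.7) = max(0, 2.7) = 2.7
result = [0.0, 2.74, 1.66, 0.0, 2.7]

[0.0, 2.74, 1.66, 0.0, 2.7]


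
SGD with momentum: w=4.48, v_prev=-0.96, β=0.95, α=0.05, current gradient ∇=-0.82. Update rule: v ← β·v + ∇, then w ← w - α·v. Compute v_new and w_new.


v_new = 0.95·-0.96 - 0.82 = -0.912 - 0.82 = -1.732
w_new = 4.48 - 0.05·-1.732 = 4.48 + 0.0866 = 4.5666

v_new=-1.732, w_new=4.5666


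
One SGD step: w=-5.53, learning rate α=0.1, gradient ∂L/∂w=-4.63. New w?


w_new = w - α·∇
= -5.53 - 0.1·-4.63
= -5.53 + 0.463
= -5.067

-5.067


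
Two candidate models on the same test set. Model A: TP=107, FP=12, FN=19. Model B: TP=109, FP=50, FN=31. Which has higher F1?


Model A: P=107/119=0.8992, R=107/126=0.8492, F1=2PR/(P+R)=2TP/(2TP+FP+FN)=214/245=0.8735
Model B: P=109/159=0.6855, R=109/140=0.7786, F1=2PR/(P+R)=2TP/(2TP+FP+FN)=218/299=0.7291
0.8735 > 0.7291 → Model A

Model A


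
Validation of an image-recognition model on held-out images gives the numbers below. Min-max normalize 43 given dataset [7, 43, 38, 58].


min=7, max=58
(43-7)/(58-7) = 36/51 = 0.7059

0.7059


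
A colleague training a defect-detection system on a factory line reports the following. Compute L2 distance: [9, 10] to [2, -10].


d = √((9-2)² + (10+ 10)²)
  = √(49 + 400)
  = √449 = 21.1896

21.1896


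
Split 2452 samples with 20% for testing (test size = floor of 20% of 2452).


Test = ⌊2452·20/100⌋ = 490
Train = 2452 - 490 = 1962

Train: 1962, Test: 490


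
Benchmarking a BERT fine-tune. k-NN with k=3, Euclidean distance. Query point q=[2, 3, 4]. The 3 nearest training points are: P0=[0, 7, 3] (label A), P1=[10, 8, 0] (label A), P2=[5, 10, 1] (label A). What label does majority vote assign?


d(q,P0) = 4.5826  (label A)
d(q,P1) = 10.247  (label A)
d(q,P2) = 8.1854  (label A)
Votes: A=3, B=0
Majority → A

A


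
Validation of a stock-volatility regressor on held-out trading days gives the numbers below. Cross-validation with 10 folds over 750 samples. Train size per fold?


Fold size = 750/10 = 75
Training per fold = 750 - 75 = 675

675


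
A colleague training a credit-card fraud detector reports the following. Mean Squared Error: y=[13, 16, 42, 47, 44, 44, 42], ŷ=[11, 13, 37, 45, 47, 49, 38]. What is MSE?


Squared errors: (13-11)²=4, (16-13)²=9, (42-37)²=25, (47-45)²=4, (44-47)²=9, (44-49)²=25, (42-38)²=16
Sum = 92
MSE = 92/7 = 92/7

92/7


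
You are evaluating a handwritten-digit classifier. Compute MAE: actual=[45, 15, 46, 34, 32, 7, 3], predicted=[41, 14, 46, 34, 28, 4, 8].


Absolute errors: |45-41|=4, |15-14|=1, |46-46|=0, |34-34|=0, |32-28|=4, |7-4|=3, |3-8|=5
Sum = 17
MAE = 17/7 = 17/7

17/7


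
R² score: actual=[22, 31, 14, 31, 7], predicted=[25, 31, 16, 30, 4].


ȳ = 21
SS_res = Σ(y-ŷ)² = 23
SS_tot = Σ(y-ȳ)² = 446
R² = 1 - SS_res/SS_tot = 1 - 0.0516 = 0.9484

0.9484


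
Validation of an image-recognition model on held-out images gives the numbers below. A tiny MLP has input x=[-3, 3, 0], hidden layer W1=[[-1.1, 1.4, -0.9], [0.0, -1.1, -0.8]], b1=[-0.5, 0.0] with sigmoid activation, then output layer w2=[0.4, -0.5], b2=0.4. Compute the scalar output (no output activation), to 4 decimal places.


z1[0] = (-1.1)·(-3) + (1.4)·(3) + (-0.9)·(0) - 0.5 = 7.0
z1[1] = (0.0)·(-3) + (-1.1)·(3) + (-0.8)·(0) + 0.0 = -3.3
h = sigmoid(z1) = [0.9991, 0.0356]
output = (0.4)·(0.9991) + (-0.5)·(0.0356) + 0.4 = 0.7818

0.7818


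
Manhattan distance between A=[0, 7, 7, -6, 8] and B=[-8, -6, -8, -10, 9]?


d = |0+ 8| + |7+ 6| + |7+ 8| + |-6+ 10| + |8-9|
  = 8 + 13 + 15 + 4 + 1
  = 41

41


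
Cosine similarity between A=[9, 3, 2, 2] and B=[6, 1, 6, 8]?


A·B = 9·6 + 3·1 + 2·6 + 2·8 = 85
‖A‖ = √98 = 9.8995, ‖B‖ = √137 = 11.7047
cos = 85/(√98·√137) = 85/√13426 = 0.7336

0.7336


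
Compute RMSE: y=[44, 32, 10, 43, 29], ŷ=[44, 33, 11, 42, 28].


MSE = 4/5 = 0.8
RMSE = √(4/5) = 0.8944

0.8944


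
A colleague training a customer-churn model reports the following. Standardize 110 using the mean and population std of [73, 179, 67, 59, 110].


μ = 97.6, σ = 44.2972
z = (110 - 97.6)/44.2972 = 0.2799

0.2799


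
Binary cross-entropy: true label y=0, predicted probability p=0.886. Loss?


BCE = -[y·ln(p) + (1-y)·ln(1-p)]
= -0 - 1·ln(1-0.886)
= -ln(0.114) = 2.1716

2.1716


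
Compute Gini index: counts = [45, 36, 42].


Probabilities: [45/123, 36/123, 42/123] ≈ [0.3659, 0.2927, 0.3415]
Σpᵢ² = (2025 + 1296 + 1764)/123² = 5085/15129
Gini = 1 - Σpᵢ² = 1 - 5085/15129 = 0.6639

0.6639


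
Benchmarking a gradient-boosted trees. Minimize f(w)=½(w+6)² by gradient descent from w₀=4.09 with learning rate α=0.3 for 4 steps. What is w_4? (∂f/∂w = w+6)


step 1: grad = 4.09+6 = 10.09; w = 4.09 - 0.3·(10.09) = 1.063
step 2: grad = 1.063+6 = 7.063; w = 1.063 - 0.3·(7.063) = -1.0559
step 3: grad = -1.0559+6 = 4.9441; w = -1.0559 - 0.3·(4.9441) = -2.53913
step 4: grad = -2.53913+6 = 3.46087; w = -2.53913 - 0.3·(3.46087) = -3.577391

-3.577391


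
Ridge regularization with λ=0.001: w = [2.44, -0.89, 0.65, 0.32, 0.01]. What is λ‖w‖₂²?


‖w‖₂² = (2.44)² + (-0.89)² + (0.65)² + (0.32)² + (0.01)²
     = 5.9536 + 0.7921 + 0.4225 + 0.1024 + 0.0001
     = 7.2707
λ·‖w‖₂² = 0.001·7.2707 = 0.007271

0.007271


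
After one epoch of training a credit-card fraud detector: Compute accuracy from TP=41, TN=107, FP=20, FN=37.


Accuracy = (TP+TN)/(TP+TN+FP+FN)
= (41+107)/(205)
= 148/205 = 72.2%

72.2%


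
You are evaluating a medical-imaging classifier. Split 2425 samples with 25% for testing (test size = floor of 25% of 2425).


Test = ⌊2425·25/100⌋ = 606
Train = 2425 - 606 = 1819

Train: 1819, Test: 606


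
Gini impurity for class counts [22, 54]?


Probabilities: [22/76, 54/76] ≈ [0.2895, 0.7105]
Σpᵢ² = (484 + 2916)/76² = 3400/5776
Gini = 1 - Σpᵢ² = 1 - 3400/5776 = 0.4114

0.4114


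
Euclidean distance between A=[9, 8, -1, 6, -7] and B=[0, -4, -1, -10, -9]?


d = √((9-0)² + (8+ 4)² + (-1+ 1)² + (6+ 10)² + (-7+ 9)²)
  = √(81 + 144 + 0 + 256 + 4)
  = √485 = 22.0227

22.0227


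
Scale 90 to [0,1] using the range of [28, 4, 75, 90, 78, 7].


min=4, max=90
(90-4)/(90-4) = 86/86 = 1.0

1.0


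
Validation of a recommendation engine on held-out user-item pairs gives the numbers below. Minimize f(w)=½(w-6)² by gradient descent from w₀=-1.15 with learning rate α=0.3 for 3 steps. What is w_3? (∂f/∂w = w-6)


step 1: grad = -1.15-6 = -7.15; w = -1.15 - 0.3·(-7.15) = 0.995
step 2: grad = 0.995-6 = -5.005; w = 0.995 - 0.3·(-5.005) = 2.4965
step 3: grad = 2.4965-6 = -3.5035; w = 2.4965 - 0.3·(-3.5035) = 3.54755

3.54755


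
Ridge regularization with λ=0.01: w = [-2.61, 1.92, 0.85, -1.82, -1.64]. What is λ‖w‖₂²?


‖w‖₂² = (-2.61)² + (1.92)² + (0.85)² + (-1.82)² + (-1.64)²
     = 6.8121 + 3.6864 + 0.7225 + 3.3124 + 2.6896
     = 17.223
λ·‖w‖₂² = 0.01·17.223 = 0.17223

0.17223


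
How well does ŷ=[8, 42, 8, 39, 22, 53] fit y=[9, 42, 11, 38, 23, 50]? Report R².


ȳ = 28.8333
SS_res = Σ(y-ŷ)² = 21
SS_tot = Σ(y-ȳ)² = 1450.83
R² = 1 - SS_res/SS_tot = 1 - 0.0145 = 0.9855

0.9855


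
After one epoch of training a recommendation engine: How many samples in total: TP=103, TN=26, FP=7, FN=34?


Total = TP + TN + FP + FN
= 103 + 26 + 7 + 34
= 170
(Predicted positive: 110, predicted negative: 60)

170


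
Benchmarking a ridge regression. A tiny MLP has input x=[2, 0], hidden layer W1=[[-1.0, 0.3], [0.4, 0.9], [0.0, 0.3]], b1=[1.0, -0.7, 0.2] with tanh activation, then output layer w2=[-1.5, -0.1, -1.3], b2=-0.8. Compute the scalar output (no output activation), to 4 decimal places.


z1[0] = (-1.0)·(2) + (0.3)·(0) + 1.0 = -1.0
z1[1] = (0.4)·(2) + (0.9)·(0) - 0.7 = 0.1
z1[2] = (0.0)·(2) + (0.3)·(0) + 0.2 = 0.2
h = tanh(z1) = [-0.7616, 0.0997, 0.1974]
output = (-1.5)·(-0.7616) + (-0.1)·(0.0997) + (-1.3)·(0.1974) - 0.8 = 0.0758

0.0758


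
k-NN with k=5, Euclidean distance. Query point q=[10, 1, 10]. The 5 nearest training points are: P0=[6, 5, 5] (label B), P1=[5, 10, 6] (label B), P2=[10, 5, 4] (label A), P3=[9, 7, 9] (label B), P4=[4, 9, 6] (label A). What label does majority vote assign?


d(q,P0) = 7.5498  (label B)
d(q,P1) = 11.0454  (label B)
d(q,P2) = 7.2111  (label A)
d(q,P3) = 6.1644  (label B)
d(q,P4) = 10.7703  (label A)
Votes: A=2, B=3
Majority → B

B


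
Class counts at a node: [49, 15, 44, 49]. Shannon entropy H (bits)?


Probabilities: [49/157, 15/157, 44/157, 49/157] ≈ [0.3121, 0.0955, 0.2803, 0.3121]
H = -((49/157)·log₂(49/157) + (15/157)·log₂(15/157) + (44/157)·log₂(44/157) + (49/157)·log₂(49/157))
  = 1.8866 bits

1.8866 bits


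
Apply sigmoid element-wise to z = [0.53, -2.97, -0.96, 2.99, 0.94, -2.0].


σ(0.53) = 1/(1+e^-0.53) = 0.6295
σ(-2.97) = 1/(1+e^2.97) = 0.0488
σ(-0.96) = 1/(1+e^0.96) = 0.2769
σ(2.99) = 1/(1+e^-2.99) = 0.9521
σ(0.94) = 1/(1+e^-0.94) = 0.7191
σ(-2.0) = 1/(1+e^2.0) = 0.1192
result = [0.6295, 0.0488, 0.2769, 0.9521, 0.7191, 0.1192]

[0.6295, 0.0488, 0.2769, 0.9521, 0.7191, 0.1192]


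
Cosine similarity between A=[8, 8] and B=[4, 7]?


A·B = 8·4 + 8·7 = 88
‖A‖ = √128 = 11.3137, ‖B‖ = √65 = 8.0623
cos = 88/(√128·√65) = 88/√8320 = 0.9648

0.9648


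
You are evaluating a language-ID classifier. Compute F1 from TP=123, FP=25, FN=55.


Precision = 123/148 = 0.8311
Recall = 123/178 = 0.691
F1 = 2·P·R/(P+R) = 2·TP/(2·TP+FP+FN) = 246/(246+25+55) = 246/326 = 0.7546

0.7546


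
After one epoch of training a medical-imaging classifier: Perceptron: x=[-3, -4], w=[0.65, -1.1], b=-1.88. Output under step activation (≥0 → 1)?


z = (-3)·(0.65) + (-4)·(-1.1) - 1.88
  = 0.57
step(z) = 1 (z≥0)

1


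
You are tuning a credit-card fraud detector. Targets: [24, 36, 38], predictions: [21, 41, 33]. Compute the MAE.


Absolute errors: |24-21|=3, |36-41|=5, |38-33|=5
Sum = 13
MAE = 13/3 = 13/3

13/3


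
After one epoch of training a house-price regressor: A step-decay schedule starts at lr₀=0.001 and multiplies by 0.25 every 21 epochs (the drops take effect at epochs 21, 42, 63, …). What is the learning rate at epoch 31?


n_drops = ⌊31/21⌋ = 1
lr = 0.001·0.25^1 = 0.001·0.25 = 0.00025

0.00025


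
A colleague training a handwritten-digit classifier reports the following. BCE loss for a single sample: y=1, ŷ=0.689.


BCE = -[y·ln(p) + (1-y)·ln(1-p)]
= -1·ln(0.689) - 0
= -ln(0.689) = 0.3725

0.3725


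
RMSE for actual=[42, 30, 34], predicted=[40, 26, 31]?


MSE = 29/3 = 9.6667
RMSE = √(29/3) = 3.1091

3.1091


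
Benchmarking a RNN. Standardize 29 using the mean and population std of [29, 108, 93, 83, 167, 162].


μ = 107, σ = 47.4025
z = (29 - 107)/47.4025 = -1.6455

-1.6455


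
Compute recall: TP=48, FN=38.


Recall = TP/(TP+FN)
= 48/(48+38)
= 48/86 = 55.81%

55.81%


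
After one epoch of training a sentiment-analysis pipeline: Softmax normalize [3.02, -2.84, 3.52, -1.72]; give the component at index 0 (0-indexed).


Exponentials: e^3.02=20.4913, e^-2.84=0.0584, e^3.52=33.7844, e^-1.72=0.1791
Sum = 54.5132
Softmax = [0.3759, 0.0011, 0.6197, 0.0033]
p[0] = 20.4913/54.5132 = 0.3759

0.3759


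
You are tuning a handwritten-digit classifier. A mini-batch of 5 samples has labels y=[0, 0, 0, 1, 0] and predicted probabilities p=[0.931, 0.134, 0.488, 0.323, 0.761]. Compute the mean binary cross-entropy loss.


L[0] = -ln(1-0.931) = -ln(0.069) = 2.6736
L[1] = -ln(1-0.134) = -ln(0.866) = 0.1439
L[2] = -ln(1-0.488) = -ln(0.512) = 0.6694
L[3] = -ln(0.323) = 1.1301
L[4] = -ln(1-0.761) = -ln(0.239) = 1.4313
mean = (2.6736 + 0.1439 + 0.6694 + 1.1301 + 1.4313)/5 = 1.2097

1.2097


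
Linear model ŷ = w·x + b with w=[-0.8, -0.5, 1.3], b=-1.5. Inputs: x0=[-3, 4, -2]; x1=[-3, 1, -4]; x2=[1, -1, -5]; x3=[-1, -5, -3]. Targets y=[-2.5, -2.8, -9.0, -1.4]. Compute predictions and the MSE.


ŷ0 = (-0.8)·(-3) + (-0.5)·(4) + (1.3)·(-2) - 1.5 = -3.7
ŷ1 = (-0.8)·(-3) + (-0.5)·(1) + (1.3)·(-4) - 1.5 = -4.8
ŷ2 = (-0.8)·(1) + (-0.5)·(-1) + (1.3)·(-5) - 1.5 = -8.3
ŷ3 = (-0.8)·(-1) + (-0.5)·(-5) + (1.3)·(-3) - 1.5 = -2.1
errors² = [1.44, 4.0, 0.49, 0.49]
MSE = 6.4200/4 = 1.605

1.605


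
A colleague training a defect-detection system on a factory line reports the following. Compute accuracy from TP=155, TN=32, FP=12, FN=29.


Accuracy = (TP+TN)/(TP+TN+FP+FN)
= (155+32)/(228)
= 187/228 = 82.02%

82.02%


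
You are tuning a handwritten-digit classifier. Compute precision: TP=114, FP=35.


Precision = TP/(TP+FP)
= 114/(114+35)
= 114/149 = 76.51%

76.51%


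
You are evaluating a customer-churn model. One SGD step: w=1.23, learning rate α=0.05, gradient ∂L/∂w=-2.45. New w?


w_new = w - α·∇
= 1.23 - 0.05·-2.45
= 1.23 + 0.1225
= 1.3525

1.3525


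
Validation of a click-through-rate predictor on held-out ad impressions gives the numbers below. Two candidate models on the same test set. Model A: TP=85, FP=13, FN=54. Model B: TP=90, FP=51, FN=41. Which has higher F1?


Model A: P=85/98=0.8673, R=85/139=0.6115, F1=2PR/(P+R)=2TP/(2TP+FP+FN)=170/237=0.7173
Model B: P=90/141=0.6383, R=90/131=0.687, F1=2PR/(P+R)=2TP/(2TP+FP+FN)=180/272=0.6618
0.7173 > 0.6618 → Model A

Model A


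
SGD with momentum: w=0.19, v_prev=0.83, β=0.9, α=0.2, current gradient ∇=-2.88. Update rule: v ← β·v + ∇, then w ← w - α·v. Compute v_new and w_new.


v_new = 0.9·0.83 - 2.88 = 0.747 - 2.88 = -2.133
w_new = 0.19 - 0.2·-2.133 = 0.19 + 0.4266 = 0.6166

v_new=-2.133, w_new=0.6166


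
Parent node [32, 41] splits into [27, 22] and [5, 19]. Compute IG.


Parent = [32, 41], H_parent = 0.989
H_left = 0.9925 (n=49), H_right = 0.7383 (n=24)
H_children = (49/73)·0.9925 + (24/73)·0.7383 = 0.9089
IG = 0.989 - 0.9089 = 0.0801

0.0801


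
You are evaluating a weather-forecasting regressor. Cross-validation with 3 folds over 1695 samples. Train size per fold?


Fold size = 1695/3 = 565
Training per fold = 1695 - 565 = 1130

1130


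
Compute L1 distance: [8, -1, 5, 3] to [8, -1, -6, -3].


d = |8-8| + |-1+ 1| + |5+ 6| + |3+ 3|
  = 0 + 0 + 11 + 6
  = 17

17


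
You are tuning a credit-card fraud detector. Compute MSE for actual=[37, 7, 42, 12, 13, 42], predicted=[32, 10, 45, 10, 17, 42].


Squared errors: (37-32)²=25, (7-10)²=9, (42-45)²=9, (12-10)²=4, (13-17)²=16, (42-42)²=0
Sum = 63
MSE = 63/6 = 21/2

21/2


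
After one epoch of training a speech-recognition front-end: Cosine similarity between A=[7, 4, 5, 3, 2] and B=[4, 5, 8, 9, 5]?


A·B = 7·4 + 4·5 + 5·8 + 3·9 + 2·5 = 125
‖A‖ = √103 = 10.1489, ‖B‖ = √211 = 14.5258
cos = 125/(√103·√211) = 125/√21733 = 0.8479

0.8479


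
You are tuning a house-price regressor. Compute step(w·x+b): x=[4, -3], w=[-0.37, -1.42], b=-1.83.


z = (4)·(-0.37) + (-3)·(-1.42) - 1.83
  = 0.95
step(z) = 1 (z≥0)

1


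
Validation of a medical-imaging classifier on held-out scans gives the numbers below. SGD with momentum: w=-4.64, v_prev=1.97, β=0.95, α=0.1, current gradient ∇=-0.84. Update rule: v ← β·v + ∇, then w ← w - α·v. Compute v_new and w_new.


v_new = 0.95·1.97 - 0.84 = 1.8715 - 0.84 = 1.0315
w_new = -4.64 - 0.1·1.0315 = -4.64 - 0.10315 = -4.74315

v_new=1.0315, w_new=-4.74315


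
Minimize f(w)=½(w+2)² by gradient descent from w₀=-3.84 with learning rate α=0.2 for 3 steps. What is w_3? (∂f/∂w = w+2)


step 1: grad = -3.84+2 = -1.84; w = -3.84 - 0.2·(-1.84) = -3.472
step 2: grad = -3.472+2 = -1.472; w = -3.472 - 0.2·(-1.472) = -3.1776
step 3: grad = -3.1776+2 = -1.1776; w = -3.1776 - 0.2·(-1.1776) = -2.94208

-2.94208


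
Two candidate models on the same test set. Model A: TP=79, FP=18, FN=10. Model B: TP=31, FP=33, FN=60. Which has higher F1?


Model A: P=79/97=0.8144, R=79/89=0.8876, F1=2PR/(P+R)=2TP/(2TP+FP+FN)=158/186=0.8495
Model B: P=31/64=0.4844, R=31/91=0.3407, F1=2PR/(P+R)=2TP/(2TP+FP+FN)=62/155=0.4
0.8495 > 0.4 → Model A

Model A


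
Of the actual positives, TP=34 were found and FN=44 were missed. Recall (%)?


Recall = TP/(TP+FN)
= 34/(34+44)
= 34/78 = 43.59%

43.59%


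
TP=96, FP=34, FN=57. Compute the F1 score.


Precision = 96/130 = 0.7385
Recall = 96/153 = 0.6275
F1 = 2·P·R/(P+R) = 2·TP/(2·TP+FP+FN) = 192/(192+34+57) = 192/283 = 0.6784

0.6784


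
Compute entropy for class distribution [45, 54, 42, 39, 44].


Probabilities: [45/224, 54/224, 42/224, 39/224, 44/224] ≈ [0.2009, 0.2411, 0.1875, 0.1741, 0.1964]
H = -((45/224)·log₂(45/224) + (54/224)·log₂(54/224) + (42/224)·log₂(42/224) + (39/224)·log₂(39/224) + (44/224)·log₂(44/224))
  = 2.3131 bits

2.3131 bits


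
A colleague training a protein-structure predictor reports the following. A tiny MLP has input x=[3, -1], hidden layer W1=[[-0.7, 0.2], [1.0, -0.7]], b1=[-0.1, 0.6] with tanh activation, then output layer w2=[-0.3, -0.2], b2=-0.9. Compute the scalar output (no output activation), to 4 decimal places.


z1[0] = (-0.7)·(3) + (0.2)·(-1) - 0.1 = -2.4
z1[1] = (1.0)·(3) + (-0.7)·(-1) + 0.6 = 4.3
h = tanh(z1) = [-0.9837, 0.9996]
output = (-0.3)·(-0.9837) + (-0.2)·(0.9996) - 0.9 = -0.8048

-0.8048


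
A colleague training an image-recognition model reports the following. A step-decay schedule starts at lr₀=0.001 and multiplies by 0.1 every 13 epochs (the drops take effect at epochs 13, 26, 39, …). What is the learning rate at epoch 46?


n_drops = ⌊46/13⌋ = 3
lr = 0.001·0.1^3 = 0.001·0.001 = 0.000001

0.000001


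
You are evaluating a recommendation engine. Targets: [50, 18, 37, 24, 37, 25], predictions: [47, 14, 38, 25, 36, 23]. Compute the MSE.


Squared errors: (50-47)²=9, (18-14)²=16, (37-38)²=1, (24-25)²=1, (37-36)²=1, (25-23)²=4
Sum = 32
MSE = 32/6 = 16/3

16/3


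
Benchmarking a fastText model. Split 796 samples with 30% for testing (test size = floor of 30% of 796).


Test = ⌊796·30/100⌋ = 238
Train = 796 - 238 = 558

Train: 558, Test: 238


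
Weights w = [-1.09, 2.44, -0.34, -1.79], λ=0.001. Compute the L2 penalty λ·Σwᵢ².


‖w‖₂² = (-1.09)² + (2.44)² + (-0.34)² + (-1.79)²
     = 1.1881 + 5.9536 + 0.1156 + 3.2041
     = 10.4614
λ·‖w‖₂² = 0.001·10.4614 = 0.010461

0.010461


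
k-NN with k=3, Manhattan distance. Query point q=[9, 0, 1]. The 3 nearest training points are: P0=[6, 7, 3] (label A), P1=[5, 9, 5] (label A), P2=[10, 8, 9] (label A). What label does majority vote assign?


d(q,P0) = 12  (label A)
d(q,P1) = 17  (label A)
d(q,P2) = 17  (label A)
Votes: A=3, B=0
Majority → A

A


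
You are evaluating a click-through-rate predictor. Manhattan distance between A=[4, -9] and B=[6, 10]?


d = |4-6| + |-9-10|
  = 2 + 19
  = 21

21


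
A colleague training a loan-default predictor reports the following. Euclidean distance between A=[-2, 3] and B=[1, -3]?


d = √((-2-1)² + (3+ 3)²)
  = √(9 + 36)
  = √45 = 6.7082

6.7082


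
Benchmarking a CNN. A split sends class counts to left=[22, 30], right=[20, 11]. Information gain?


Parent = [42, 41], H_parent = 0.9999
H_left = 0.9829 (n=52), H_right = 0.9383 (n=31)
H_children = (52/83)·0.9829 + (31/83)·0.9383 = 0.9662
IG = 0.9999 - 0.9662 = 0.0337

0.0337


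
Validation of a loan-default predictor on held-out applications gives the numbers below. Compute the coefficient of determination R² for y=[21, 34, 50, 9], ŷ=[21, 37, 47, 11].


ȳ = 28.5
SS_res = Σ(y-ŷ)² = 22
SS_tot = Σ(y-ȳ)² = 929
R² = 1 - SS_res/SS_tot = 1 - 0.0237 = 0.9763

0.9763


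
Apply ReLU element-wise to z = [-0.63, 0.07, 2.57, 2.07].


ReLU(-0.63) = max(0, -0.63) = 0.0
ReLU(0.07) = max(0, 0.07) = 0.07
ReLU(2.57) = max(0, 2.57) = 2.57
ReLU(2.07) = max(0, 2.07) = 2.07
result = [0.0, 0.07, 2.57, 2.07]

[0.0, 0.07, 2.57, 2.07]


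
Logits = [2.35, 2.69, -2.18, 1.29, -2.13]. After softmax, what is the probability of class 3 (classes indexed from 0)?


Exponentials: e^2.35=10.4856, e^2.69=14.7317, e^-2.18=0.113, e^1.29=3.6328, e^-2.13=0.1188
Sum = 29.0819
Softmax = [0.3606, 0.5066, 0.0039, 0.1249, 0.0041]
p[3] = 3.6328/29.0819 = 0.1249

0.1249


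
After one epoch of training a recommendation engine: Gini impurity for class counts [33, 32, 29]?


Probabilities: [33/94, 32/94, 29/94] ≈ [0.3511, 0.3404, 0.3085]
Σpᵢ² = (1089 + 1024 + 841)/94² = 2954/8836
Gini = 1 - Σpᵢ² = 1 - 2954/8836 = 0.6657

0.6657


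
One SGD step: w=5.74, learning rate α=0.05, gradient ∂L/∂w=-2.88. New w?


w_new = w - α·∇
= 5.74 - 0.05·-2.88
= 5.74 + 0.144
= 5.884

5.884


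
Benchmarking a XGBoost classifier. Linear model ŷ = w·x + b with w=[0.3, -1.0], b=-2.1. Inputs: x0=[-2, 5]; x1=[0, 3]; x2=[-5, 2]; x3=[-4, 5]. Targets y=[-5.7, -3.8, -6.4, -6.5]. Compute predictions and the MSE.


ŷ0 = (0.3)·(-2) + (-1.0)·(5) - 2.1 = -7.7
ŷ1 = (0.3)·(0) + (-1.0)·(3) - 2.1 = -5.1
ŷ2 = (0.3)·(-5) + (-1.0)·(2) - 2.1 = -5.6
ŷ3 = (0.3)·(-4) + (-1.0)·(5) - 2.1 = -8.3
errors² = [4.0, 1.69, 0.64, 3.24]
MSE = 9.5700/4 = 2.3925

2.3925


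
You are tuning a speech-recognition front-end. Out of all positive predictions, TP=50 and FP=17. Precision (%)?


Precision = TP/(TP+FP)
= 50/(50+17)
= 50/67 = 74.63%

74.63%


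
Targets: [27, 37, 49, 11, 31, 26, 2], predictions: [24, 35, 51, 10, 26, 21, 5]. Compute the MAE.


Absolute errors: |27-24|=3, |37-35|=2, |49-51|=2, |11-10|=1, |31-26|=5, |26-21|=5, |2-5|=3
Sum = 21
MAE = 21/7 = 3

3


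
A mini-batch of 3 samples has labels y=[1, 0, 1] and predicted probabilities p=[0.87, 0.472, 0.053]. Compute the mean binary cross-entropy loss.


L[0] = -ln(0.87) = 0.1393
L[1] = -ln(1-0.472) = -ln(0.528) = 0.6387
L[2] = -ln(0.053) = 2.9375
mean = (0.1393 + 0.6387 + 2.9375)/3 = 1.2385

1.2385


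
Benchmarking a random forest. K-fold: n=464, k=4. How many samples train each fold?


Fold size = 464/4 = 116
Training per fold = 464 - 116 = 348

348


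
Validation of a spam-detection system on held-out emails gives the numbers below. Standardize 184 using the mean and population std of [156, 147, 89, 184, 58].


μ = 126.8, σ = 46.2489
z = (184 - 126.8)/46.2489 = 1.2368

1.2368


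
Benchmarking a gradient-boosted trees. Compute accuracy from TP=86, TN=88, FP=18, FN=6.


Accuracy = (TP+TN)/(TP+TN+FP+FN)
= (86+88)/(198)
= 174/198 = 87.88%

87.88%


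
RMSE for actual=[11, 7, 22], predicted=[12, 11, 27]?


MSE = 42/3 = 14
RMSE = √(42/3) = 3.7417

3.7417


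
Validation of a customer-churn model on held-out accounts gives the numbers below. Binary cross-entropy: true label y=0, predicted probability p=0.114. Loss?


BCE = -[y·ln(p) + (1-y)·ln(1-p)]
= -0 - 1·ln(1-0.114)
= -ln(0.886) = 0.121

0.121


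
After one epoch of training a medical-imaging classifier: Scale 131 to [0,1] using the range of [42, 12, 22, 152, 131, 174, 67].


min=12, max=174
(131-12)/(174-12) = 119/162 = 0.7346

0.7346
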